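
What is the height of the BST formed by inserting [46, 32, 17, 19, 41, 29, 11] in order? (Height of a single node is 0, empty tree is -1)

Insertion order: [46, 32, 17, 19, 41, 29, 11]
Tree (level-order array): [46, 32, None, 17, 41, 11, 19, None, None, None, None, None, 29]
Compute height bottom-up (empty subtree = -1):
  height(11) = 1 + max(-1, -1) = 0
  height(29) = 1 + max(-1, -1) = 0
  height(19) = 1 + max(-1, 0) = 1
  height(17) = 1 + max(0, 1) = 2
  height(41) = 1 + max(-1, -1) = 0
  height(32) = 1 + max(2, 0) = 3
  height(46) = 1 + max(3, -1) = 4
Height = 4


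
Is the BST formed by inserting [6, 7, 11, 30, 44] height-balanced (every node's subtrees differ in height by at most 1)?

Tree (level-order array): [6, None, 7, None, 11, None, 30, None, 44]
Definition: a tree is height-balanced if, at every node, |h(left) - h(right)| <= 1 (empty subtree has height -1).
Bottom-up per-node check:
  node 44: h_left=-1, h_right=-1, diff=0 [OK], height=0
  node 30: h_left=-1, h_right=0, diff=1 [OK], height=1
  node 11: h_left=-1, h_right=1, diff=2 [FAIL (|-1-1|=2 > 1)], height=2
  node 7: h_left=-1, h_right=2, diff=3 [FAIL (|-1-2|=3 > 1)], height=3
  node 6: h_left=-1, h_right=3, diff=4 [FAIL (|-1-3|=4 > 1)], height=4
Node 11 violates the condition: |-1 - 1| = 2 > 1.
Result: Not balanced


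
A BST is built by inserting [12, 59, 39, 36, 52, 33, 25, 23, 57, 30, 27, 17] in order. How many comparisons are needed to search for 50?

Search path for 50: 12 -> 59 -> 39 -> 52
Found: False
Comparisons: 4


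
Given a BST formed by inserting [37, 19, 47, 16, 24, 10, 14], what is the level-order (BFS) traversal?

Tree insertion order: [37, 19, 47, 16, 24, 10, 14]
Tree (level-order array): [37, 19, 47, 16, 24, None, None, 10, None, None, None, None, 14]
BFS from the root, enqueuing left then right child of each popped node:
  queue [37] -> pop 37, enqueue [19, 47], visited so far: [37]
  queue [19, 47] -> pop 19, enqueue [16, 24], visited so far: [37, 19]
  queue [47, 16, 24] -> pop 47, enqueue [none], visited so far: [37, 19, 47]
  queue [16, 24] -> pop 16, enqueue [10], visited so far: [37, 19, 47, 16]
  queue [24, 10] -> pop 24, enqueue [none], visited so far: [37, 19, 47, 16, 24]
  queue [10] -> pop 10, enqueue [14], visited so far: [37, 19, 47, 16, 24, 10]
  queue [14] -> pop 14, enqueue [none], visited so far: [37, 19, 47, 16, 24, 10, 14]
Result: [37, 19, 47, 16, 24, 10, 14]


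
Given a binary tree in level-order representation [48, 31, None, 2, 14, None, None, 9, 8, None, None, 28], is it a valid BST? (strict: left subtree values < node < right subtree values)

Level-order array: [48, 31, None, 2, 14, None, None, 9, 8, None, None, 28]
Validate using subtree bounds (lo, hi): at each node, require lo < value < hi,
then recurse left with hi=value and right with lo=value.
Preorder trace (stopping at first violation):
  at node 48 with bounds (-inf, +inf): OK
  at node 31 with bounds (-inf, 48): OK
  at node 2 with bounds (-inf, 31): OK
  at node 14 with bounds (31, 48): VIOLATION
Node 14 violates its bound: not (31 < 14 < 48).
Result: Not a valid BST


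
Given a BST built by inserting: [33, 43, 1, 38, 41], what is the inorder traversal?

Tree insertion order: [33, 43, 1, 38, 41]
Tree (level-order array): [33, 1, 43, None, None, 38, None, None, 41]
Inorder traversal: [1, 33, 38, 41, 43]


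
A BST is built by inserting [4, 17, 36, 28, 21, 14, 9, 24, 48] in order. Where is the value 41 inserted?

Starting tree (level order): [4, None, 17, 14, 36, 9, None, 28, 48, None, None, 21, None, None, None, None, 24]
Insertion path: 4 -> 17 -> 36 -> 48
Result: insert 41 as left child of 48
Final tree (level order): [4, None, 17, 14, 36, 9, None, 28, 48, None, None, 21, None, 41, None, None, 24]


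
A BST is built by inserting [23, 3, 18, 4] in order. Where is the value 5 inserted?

Starting tree (level order): [23, 3, None, None, 18, 4]
Insertion path: 23 -> 3 -> 18 -> 4
Result: insert 5 as right child of 4
Final tree (level order): [23, 3, None, None, 18, 4, None, None, 5]


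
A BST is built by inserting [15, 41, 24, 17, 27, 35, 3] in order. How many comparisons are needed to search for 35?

Search path for 35: 15 -> 41 -> 24 -> 27 -> 35
Found: True
Comparisons: 5


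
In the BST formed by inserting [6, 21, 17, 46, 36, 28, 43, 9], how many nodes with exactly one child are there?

Tree built from: [6, 21, 17, 46, 36, 28, 43, 9]
Tree (level-order array): [6, None, 21, 17, 46, 9, None, 36, None, None, None, 28, 43]
Rule: These are nodes with exactly 1 non-null child.
Per-node child counts:
  node 6: 1 child(ren)
  node 21: 2 child(ren)
  node 17: 1 child(ren)
  node 9: 0 child(ren)
  node 46: 1 child(ren)
  node 36: 2 child(ren)
  node 28: 0 child(ren)
  node 43: 0 child(ren)
Matching nodes: [6, 17, 46]
Count of nodes with exactly one child: 3


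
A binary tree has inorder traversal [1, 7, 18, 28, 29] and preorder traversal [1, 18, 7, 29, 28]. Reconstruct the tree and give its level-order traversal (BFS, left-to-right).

Inorder:  [1, 7, 18, 28, 29]
Preorder: [1, 18, 7, 29, 28]
Algorithm: preorder visits root first, so consume preorder in order;
for each root, split the current inorder slice at that value into
left-subtree inorder and right-subtree inorder, then recurse.
Recursive splits:
  root=1; inorder splits into left=[], right=[7, 18, 28, 29]
  root=18; inorder splits into left=[7], right=[28, 29]
  root=7; inorder splits into left=[], right=[]
  root=29; inorder splits into left=[28], right=[]
  root=28; inorder splits into left=[], right=[]
Reconstructed level-order: [1, 18, 7, 29, 28]


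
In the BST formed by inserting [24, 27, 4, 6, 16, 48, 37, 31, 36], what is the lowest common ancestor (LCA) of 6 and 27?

Tree insertion order: [24, 27, 4, 6, 16, 48, 37, 31, 36]
Tree (level-order array): [24, 4, 27, None, 6, None, 48, None, 16, 37, None, None, None, 31, None, None, 36]
In a BST, the LCA of p=6, q=27 is the first node v on the
root-to-leaf path with p <= v <= q (go left if both < v, right if both > v).
Walk from root:
  at 24: 6 <= 24 <= 27, this is the LCA
LCA = 24


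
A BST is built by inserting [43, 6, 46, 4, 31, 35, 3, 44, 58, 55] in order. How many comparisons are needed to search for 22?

Search path for 22: 43 -> 6 -> 31
Found: False
Comparisons: 3


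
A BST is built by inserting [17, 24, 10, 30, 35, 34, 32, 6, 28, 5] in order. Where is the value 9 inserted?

Starting tree (level order): [17, 10, 24, 6, None, None, 30, 5, None, 28, 35, None, None, None, None, 34, None, 32]
Insertion path: 17 -> 10 -> 6
Result: insert 9 as right child of 6
Final tree (level order): [17, 10, 24, 6, None, None, 30, 5, 9, 28, 35, None, None, None, None, None, None, 34, None, 32]


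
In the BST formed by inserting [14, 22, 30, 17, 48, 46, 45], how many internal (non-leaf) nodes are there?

Tree built from: [14, 22, 30, 17, 48, 46, 45]
Tree (level-order array): [14, None, 22, 17, 30, None, None, None, 48, 46, None, 45]
Rule: An internal node has at least one child.
Per-node child counts:
  node 14: 1 child(ren)
  node 22: 2 child(ren)
  node 17: 0 child(ren)
  node 30: 1 child(ren)
  node 48: 1 child(ren)
  node 46: 1 child(ren)
  node 45: 0 child(ren)
Matching nodes: [14, 22, 30, 48, 46]
Count of internal (non-leaf) nodes: 5


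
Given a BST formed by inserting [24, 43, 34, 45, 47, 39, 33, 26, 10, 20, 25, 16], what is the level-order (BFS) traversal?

Tree insertion order: [24, 43, 34, 45, 47, 39, 33, 26, 10, 20, 25, 16]
Tree (level-order array): [24, 10, 43, None, 20, 34, 45, 16, None, 33, 39, None, 47, None, None, 26, None, None, None, None, None, 25]
BFS from the root, enqueuing left then right child of each popped node:
  queue [24] -> pop 24, enqueue [10, 43], visited so far: [24]
  queue [10, 43] -> pop 10, enqueue [20], visited so far: [24, 10]
  queue [43, 20] -> pop 43, enqueue [34, 45], visited so far: [24, 10, 43]
  queue [20, 34, 45] -> pop 20, enqueue [16], visited so far: [24, 10, 43, 20]
  queue [34, 45, 16] -> pop 34, enqueue [33, 39], visited so far: [24, 10, 43, 20, 34]
  queue [45, 16, 33, 39] -> pop 45, enqueue [47], visited so far: [24, 10, 43, 20, 34, 45]
  queue [16, 33, 39, 47] -> pop 16, enqueue [none], visited so far: [24, 10, 43, 20, 34, 45, 16]
  queue [33, 39, 47] -> pop 33, enqueue [26], visited so far: [24, 10, 43, 20, 34, 45, 16, 33]
  queue [39, 47, 26] -> pop 39, enqueue [none], visited so far: [24, 10, 43, 20, 34, 45, 16, 33, 39]
  queue [47, 26] -> pop 47, enqueue [none], visited so far: [24, 10, 43, 20, 34, 45, 16, 33, 39, 47]
  queue [26] -> pop 26, enqueue [25], visited so far: [24, 10, 43, 20, 34, 45, 16, 33, 39, 47, 26]
  queue [25] -> pop 25, enqueue [none], visited so far: [24, 10, 43, 20, 34, 45, 16, 33, 39, 47, 26, 25]
Result: [24, 10, 43, 20, 34, 45, 16, 33, 39, 47, 26, 25]


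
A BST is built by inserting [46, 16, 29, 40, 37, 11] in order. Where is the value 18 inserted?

Starting tree (level order): [46, 16, None, 11, 29, None, None, None, 40, 37]
Insertion path: 46 -> 16 -> 29
Result: insert 18 as left child of 29
Final tree (level order): [46, 16, None, 11, 29, None, None, 18, 40, None, None, 37]


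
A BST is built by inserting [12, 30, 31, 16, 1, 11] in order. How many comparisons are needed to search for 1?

Search path for 1: 12 -> 1
Found: True
Comparisons: 2


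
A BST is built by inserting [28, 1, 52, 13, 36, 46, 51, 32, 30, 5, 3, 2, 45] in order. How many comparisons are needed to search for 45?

Search path for 45: 28 -> 52 -> 36 -> 46 -> 45
Found: True
Comparisons: 5


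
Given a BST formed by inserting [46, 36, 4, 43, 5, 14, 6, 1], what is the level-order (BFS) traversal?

Tree insertion order: [46, 36, 4, 43, 5, 14, 6, 1]
Tree (level-order array): [46, 36, None, 4, 43, 1, 5, None, None, None, None, None, 14, 6]
BFS from the root, enqueuing left then right child of each popped node:
  queue [46] -> pop 46, enqueue [36], visited so far: [46]
  queue [36] -> pop 36, enqueue [4, 43], visited so far: [46, 36]
  queue [4, 43] -> pop 4, enqueue [1, 5], visited so far: [46, 36, 4]
  queue [43, 1, 5] -> pop 43, enqueue [none], visited so far: [46, 36, 4, 43]
  queue [1, 5] -> pop 1, enqueue [none], visited so far: [46, 36, 4, 43, 1]
  queue [5] -> pop 5, enqueue [14], visited so far: [46, 36, 4, 43, 1, 5]
  queue [14] -> pop 14, enqueue [6], visited so far: [46, 36, 4, 43, 1, 5, 14]
  queue [6] -> pop 6, enqueue [none], visited so far: [46, 36, 4, 43, 1, 5, 14, 6]
Result: [46, 36, 4, 43, 1, 5, 14, 6]


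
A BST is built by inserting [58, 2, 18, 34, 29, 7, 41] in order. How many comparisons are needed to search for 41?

Search path for 41: 58 -> 2 -> 18 -> 34 -> 41
Found: True
Comparisons: 5


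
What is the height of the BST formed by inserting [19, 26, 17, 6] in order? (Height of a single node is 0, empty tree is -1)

Insertion order: [19, 26, 17, 6]
Tree (level-order array): [19, 17, 26, 6]
Compute height bottom-up (empty subtree = -1):
  height(6) = 1 + max(-1, -1) = 0
  height(17) = 1 + max(0, -1) = 1
  height(26) = 1 + max(-1, -1) = 0
  height(19) = 1 + max(1, 0) = 2
Height = 2


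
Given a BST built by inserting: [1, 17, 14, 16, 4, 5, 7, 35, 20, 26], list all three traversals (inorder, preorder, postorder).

Tree insertion order: [1, 17, 14, 16, 4, 5, 7, 35, 20, 26]
Tree (level-order array): [1, None, 17, 14, 35, 4, 16, 20, None, None, 5, None, None, None, 26, None, 7]
Inorder (L, root, R): [1, 4, 5, 7, 14, 16, 17, 20, 26, 35]
Preorder (root, L, R): [1, 17, 14, 4, 5, 7, 16, 35, 20, 26]
Postorder (L, R, root): [7, 5, 4, 16, 14, 26, 20, 35, 17, 1]


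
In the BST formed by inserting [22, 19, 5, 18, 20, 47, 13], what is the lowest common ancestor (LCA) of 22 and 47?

Tree insertion order: [22, 19, 5, 18, 20, 47, 13]
Tree (level-order array): [22, 19, 47, 5, 20, None, None, None, 18, None, None, 13]
In a BST, the LCA of p=22, q=47 is the first node v on the
root-to-leaf path with p <= v <= q (go left if both < v, right if both > v).
Walk from root:
  at 22: 22 <= 22 <= 47, this is the LCA
LCA = 22


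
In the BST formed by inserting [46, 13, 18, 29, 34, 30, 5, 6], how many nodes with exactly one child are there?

Tree built from: [46, 13, 18, 29, 34, 30, 5, 6]
Tree (level-order array): [46, 13, None, 5, 18, None, 6, None, 29, None, None, None, 34, 30]
Rule: These are nodes with exactly 1 non-null child.
Per-node child counts:
  node 46: 1 child(ren)
  node 13: 2 child(ren)
  node 5: 1 child(ren)
  node 6: 0 child(ren)
  node 18: 1 child(ren)
  node 29: 1 child(ren)
  node 34: 1 child(ren)
  node 30: 0 child(ren)
Matching nodes: [46, 5, 18, 29, 34]
Count of nodes with exactly one child: 5


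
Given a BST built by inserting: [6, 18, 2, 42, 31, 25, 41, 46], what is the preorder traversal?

Tree insertion order: [6, 18, 2, 42, 31, 25, 41, 46]
Tree (level-order array): [6, 2, 18, None, None, None, 42, 31, 46, 25, 41]
Preorder traversal: [6, 2, 18, 42, 31, 25, 41, 46]


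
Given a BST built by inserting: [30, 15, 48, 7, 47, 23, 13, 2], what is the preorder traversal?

Tree insertion order: [30, 15, 48, 7, 47, 23, 13, 2]
Tree (level-order array): [30, 15, 48, 7, 23, 47, None, 2, 13]
Preorder traversal: [30, 15, 7, 2, 13, 23, 48, 47]


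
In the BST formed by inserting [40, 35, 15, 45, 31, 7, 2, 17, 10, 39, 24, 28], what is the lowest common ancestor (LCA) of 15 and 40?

Tree insertion order: [40, 35, 15, 45, 31, 7, 2, 17, 10, 39, 24, 28]
Tree (level-order array): [40, 35, 45, 15, 39, None, None, 7, 31, None, None, 2, 10, 17, None, None, None, None, None, None, 24, None, 28]
In a BST, the LCA of p=15, q=40 is the first node v on the
root-to-leaf path with p <= v <= q (go left if both < v, right if both > v).
Walk from root:
  at 40: 15 <= 40 <= 40, this is the LCA
LCA = 40


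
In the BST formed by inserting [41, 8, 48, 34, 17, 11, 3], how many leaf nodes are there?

Tree built from: [41, 8, 48, 34, 17, 11, 3]
Tree (level-order array): [41, 8, 48, 3, 34, None, None, None, None, 17, None, 11]
Rule: A leaf has 0 children.
Per-node child counts:
  node 41: 2 child(ren)
  node 8: 2 child(ren)
  node 3: 0 child(ren)
  node 34: 1 child(ren)
  node 17: 1 child(ren)
  node 11: 0 child(ren)
  node 48: 0 child(ren)
Matching nodes: [3, 11, 48]
Count of leaf nodes: 3


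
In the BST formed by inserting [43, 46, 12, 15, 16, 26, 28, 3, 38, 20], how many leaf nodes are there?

Tree built from: [43, 46, 12, 15, 16, 26, 28, 3, 38, 20]
Tree (level-order array): [43, 12, 46, 3, 15, None, None, None, None, None, 16, None, 26, 20, 28, None, None, None, 38]
Rule: A leaf has 0 children.
Per-node child counts:
  node 43: 2 child(ren)
  node 12: 2 child(ren)
  node 3: 0 child(ren)
  node 15: 1 child(ren)
  node 16: 1 child(ren)
  node 26: 2 child(ren)
  node 20: 0 child(ren)
  node 28: 1 child(ren)
  node 38: 0 child(ren)
  node 46: 0 child(ren)
Matching nodes: [3, 20, 38, 46]
Count of leaf nodes: 4


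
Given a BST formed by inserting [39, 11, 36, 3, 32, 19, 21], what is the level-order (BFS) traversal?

Tree insertion order: [39, 11, 36, 3, 32, 19, 21]
Tree (level-order array): [39, 11, None, 3, 36, None, None, 32, None, 19, None, None, 21]
BFS from the root, enqueuing left then right child of each popped node:
  queue [39] -> pop 39, enqueue [11], visited so far: [39]
  queue [11] -> pop 11, enqueue [3, 36], visited so far: [39, 11]
  queue [3, 36] -> pop 3, enqueue [none], visited so far: [39, 11, 3]
  queue [36] -> pop 36, enqueue [32], visited so far: [39, 11, 3, 36]
  queue [32] -> pop 32, enqueue [19], visited so far: [39, 11, 3, 36, 32]
  queue [19] -> pop 19, enqueue [21], visited so far: [39, 11, 3, 36, 32, 19]
  queue [21] -> pop 21, enqueue [none], visited so far: [39, 11, 3, 36, 32, 19, 21]
Result: [39, 11, 3, 36, 32, 19, 21]


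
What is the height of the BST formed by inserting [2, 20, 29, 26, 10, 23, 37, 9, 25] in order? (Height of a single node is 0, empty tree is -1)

Insertion order: [2, 20, 29, 26, 10, 23, 37, 9, 25]
Tree (level-order array): [2, None, 20, 10, 29, 9, None, 26, 37, None, None, 23, None, None, None, None, 25]
Compute height bottom-up (empty subtree = -1):
  height(9) = 1 + max(-1, -1) = 0
  height(10) = 1 + max(0, -1) = 1
  height(25) = 1 + max(-1, -1) = 0
  height(23) = 1 + max(-1, 0) = 1
  height(26) = 1 + max(1, -1) = 2
  height(37) = 1 + max(-1, -1) = 0
  height(29) = 1 + max(2, 0) = 3
  height(20) = 1 + max(1, 3) = 4
  height(2) = 1 + max(-1, 4) = 5
Height = 5


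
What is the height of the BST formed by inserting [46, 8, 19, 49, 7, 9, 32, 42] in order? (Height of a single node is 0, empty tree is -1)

Insertion order: [46, 8, 19, 49, 7, 9, 32, 42]
Tree (level-order array): [46, 8, 49, 7, 19, None, None, None, None, 9, 32, None, None, None, 42]
Compute height bottom-up (empty subtree = -1):
  height(7) = 1 + max(-1, -1) = 0
  height(9) = 1 + max(-1, -1) = 0
  height(42) = 1 + max(-1, -1) = 0
  height(32) = 1 + max(-1, 0) = 1
  height(19) = 1 + max(0, 1) = 2
  height(8) = 1 + max(0, 2) = 3
  height(49) = 1 + max(-1, -1) = 0
  height(46) = 1 + max(3, 0) = 4
Height = 4


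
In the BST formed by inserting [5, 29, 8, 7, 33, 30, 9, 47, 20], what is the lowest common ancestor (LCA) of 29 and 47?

Tree insertion order: [5, 29, 8, 7, 33, 30, 9, 47, 20]
Tree (level-order array): [5, None, 29, 8, 33, 7, 9, 30, 47, None, None, None, 20]
In a BST, the LCA of p=29, q=47 is the first node v on the
root-to-leaf path with p <= v <= q (go left if both < v, right if both > v).
Walk from root:
  at 5: both 29 and 47 > 5, go right
  at 29: 29 <= 29 <= 47, this is the LCA
LCA = 29


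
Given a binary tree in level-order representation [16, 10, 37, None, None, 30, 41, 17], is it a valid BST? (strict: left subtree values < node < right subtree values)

Level-order array: [16, 10, 37, None, None, 30, 41, 17]
Validate using subtree bounds (lo, hi): at each node, require lo < value < hi,
then recurse left with hi=value and right with lo=value.
Preorder trace (stopping at first violation):
  at node 16 with bounds (-inf, +inf): OK
  at node 10 with bounds (-inf, 16): OK
  at node 37 with bounds (16, +inf): OK
  at node 30 with bounds (16, 37): OK
  at node 17 with bounds (16, 30): OK
  at node 41 with bounds (37, +inf): OK
No violation found at any node.
Result: Valid BST


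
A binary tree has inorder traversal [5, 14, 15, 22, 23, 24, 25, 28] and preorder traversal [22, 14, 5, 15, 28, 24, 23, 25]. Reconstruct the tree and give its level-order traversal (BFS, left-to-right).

Inorder:  [5, 14, 15, 22, 23, 24, 25, 28]
Preorder: [22, 14, 5, 15, 28, 24, 23, 25]
Algorithm: preorder visits root first, so consume preorder in order;
for each root, split the current inorder slice at that value into
left-subtree inorder and right-subtree inorder, then recurse.
Recursive splits:
  root=22; inorder splits into left=[5, 14, 15], right=[23, 24, 25, 28]
  root=14; inorder splits into left=[5], right=[15]
  root=5; inorder splits into left=[], right=[]
  root=15; inorder splits into left=[], right=[]
  root=28; inorder splits into left=[23, 24, 25], right=[]
  root=24; inorder splits into left=[23], right=[25]
  root=23; inorder splits into left=[], right=[]
  root=25; inorder splits into left=[], right=[]
Reconstructed level-order: [22, 14, 28, 5, 15, 24, 23, 25]


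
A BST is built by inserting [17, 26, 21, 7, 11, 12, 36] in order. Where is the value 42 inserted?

Starting tree (level order): [17, 7, 26, None, 11, 21, 36, None, 12]
Insertion path: 17 -> 26 -> 36
Result: insert 42 as right child of 36
Final tree (level order): [17, 7, 26, None, 11, 21, 36, None, 12, None, None, None, 42]


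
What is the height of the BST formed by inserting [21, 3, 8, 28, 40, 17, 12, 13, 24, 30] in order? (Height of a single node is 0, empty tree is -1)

Insertion order: [21, 3, 8, 28, 40, 17, 12, 13, 24, 30]
Tree (level-order array): [21, 3, 28, None, 8, 24, 40, None, 17, None, None, 30, None, 12, None, None, None, None, 13]
Compute height bottom-up (empty subtree = -1):
  height(13) = 1 + max(-1, -1) = 0
  height(12) = 1 + max(-1, 0) = 1
  height(17) = 1 + max(1, -1) = 2
  height(8) = 1 + max(-1, 2) = 3
  height(3) = 1 + max(-1, 3) = 4
  height(24) = 1 + max(-1, -1) = 0
  height(30) = 1 + max(-1, -1) = 0
  height(40) = 1 + max(0, -1) = 1
  height(28) = 1 + max(0, 1) = 2
  height(21) = 1 + max(4, 2) = 5
Height = 5


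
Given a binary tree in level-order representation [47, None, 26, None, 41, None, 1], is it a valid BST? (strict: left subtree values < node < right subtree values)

Level-order array: [47, None, 26, None, 41, None, 1]
Validate using subtree bounds (lo, hi): at each node, require lo < value < hi,
then recurse left with hi=value and right with lo=value.
Preorder trace (stopping at first violation):
  at node 47 with bounds (-inf, +inf): OK
  at node 26 with bounds (47, +inf): VIOLATION
Node 26 violates its bound: not (47 < 26 < +inf).
Result: Not a valid BST


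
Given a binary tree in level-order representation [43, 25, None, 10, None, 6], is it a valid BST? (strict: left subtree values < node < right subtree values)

Level-order array: [43, 25, None, 10, None, 6]
Validate using subtree bounds (lo, hi): at each node, require lo < value < hi,
then recurse left with hi=value and right with lo=value.
Preorder trace (stopping at first violation):
  at node 43 with bounds (-inf, +inf): OK
  at node 25 with bounds (-inf, 43): OK
  at node 10 with bounds (-inf, 25): OK
  at node 6 with bounds (-inf, 10): OK
No violation found at any node.
Result: Valid BST


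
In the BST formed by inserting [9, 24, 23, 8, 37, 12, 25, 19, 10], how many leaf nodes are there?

Tree built from: [9, 24, 23, 8, 37, 12, 25, 19, 10]
Tree (level-order array): [9, 8, 24, None, None, 23, 37, 12, None, 25, None, 10, 19]
Rule: A leaf has 0 children.
Per-node child counts:
  node 9: 2 child(ren)
  node 8: 0 child(ren)
  node 24: 2 child(ren)
  node 23: 1 child(ren)
  node 12: 2 child(ren)
  node 10: 0 child(ren)
  node 19: 0 child(ren)
  node 37: 1 child(ren)
  node 25: 0 child(ren)
Matching nodes: [8, 10, 19, 25]
Count of leaf nodes: 4


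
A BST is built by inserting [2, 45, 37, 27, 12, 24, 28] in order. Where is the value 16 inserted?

Starting tree (level order): [2, None, 45, 37, None, 27, None, 12, 28, None, 24]
Insertion path: 2 -> 45 -> 37 -> 27 -> 12 -> 24
Result: insert 16 as left child of 24
Final tree (level order): [2, None, 45, 37, None, 27, None, 12, 28, None, 24, None, None, 16]


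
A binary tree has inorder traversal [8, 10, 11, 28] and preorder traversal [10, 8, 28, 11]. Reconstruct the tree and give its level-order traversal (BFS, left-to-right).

Inorder:  [8, 10, 11, 28]
Preorder: [10, 8, 28, 11]
Algorithm: preorder visits root first, so consume preorder in order;
for each root, split the current inorder slice at that value into
left-subtree inorder and right-subtree inorder, then recurse.
Recursive splits:
  root=10; inorder splits into left=[8], right=[11, 28]
  root=8; inorder splits into left=[], right=[]
  root=28; inorder splits into left=[11], right=[]
  root=11; inorder splits into left=[], right=[]
Reconstructed level-order: [10, 8, 28, 11]


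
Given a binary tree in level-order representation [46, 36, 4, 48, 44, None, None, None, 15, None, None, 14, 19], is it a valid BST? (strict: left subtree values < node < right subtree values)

Level-order array: [46, 36, 4, 48, 44, None, None, None, 15, None, None, 14, 19]
Validate using subtree bounds (lo, hi): at each node, require lo < value < hi,
then recurse left with hi=value and right with lo=value.
Preorder trace (stopping at first violation):
  at node 46 with bounds (-inf, +inf): OK
  at node 36 with bounds (-inf, 46): OK
  at node 48 with bounds (-inf, 36): VIOLATION
Node 48 violates its bound: not (-inf < 48 < 36).
Result: Not a valid BST


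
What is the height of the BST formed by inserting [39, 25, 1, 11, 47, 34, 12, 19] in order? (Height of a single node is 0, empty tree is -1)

Insertion order: [39, 25, 1, 11, 47, 34, 12, 19]
Tree (level-order array): [39, 25, 47, 1, 34, None, None, None, 11, None, None, None, 12, None, 19]
Compute height bottom-up (empty subtree = -1):
  height(19) = 1 + max(-1, -1) = 0
  height(12) = 1 + max(-1, 0) = 1
  height(11) = 1 + max(-1, 1) = 2
  height(1) = 1 + max(-1, 2) = 3
  height(34) = 1 + max(-1, -1) = 0
  height(25) = 1 + max(3, 0) = 4
  height(47) = 1 + max(-1, -1) = 0
  height(39) = 1 + max(4, 0) = 5
Height = 5


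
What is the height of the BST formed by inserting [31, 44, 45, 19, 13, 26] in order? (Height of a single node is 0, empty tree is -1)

Insertion order: [31, 44, 45, 19, 13, 26]
Tree (level-order array): [31, 19, 44, 13, 26, None, 45]
Compute height bottom-up (empty subtree = -1):
  height(13) = 1 + max(-1, -1) = 0
  height(26) = 1 + max(-1, -1) = 0
  height(19) = 1 + max(0, 0) = 1
  height(45) = 1 + max(-1, -1) = 0
  height(44) = 1 + max(-1, 0) = 1
  height(31) = 1 + max(1, 1) = 2
Height = 2


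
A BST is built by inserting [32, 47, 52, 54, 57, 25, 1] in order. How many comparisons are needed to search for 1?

Search path for 1: 32 -> 25 -> 1
Found: True
Comparisons: 3


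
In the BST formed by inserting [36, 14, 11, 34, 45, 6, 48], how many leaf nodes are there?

Tree built from: [36, 14, 11, 34, 45, 6, 48]
Tree (level-order array): [36, 14, 45, 11, 34, None, 48, 6]
Rule: A leaf has 0 children.
Per-node child counts:
  node 36: 2 child(ren)
  node 14: 2 child(ren)
  node 11: 1 child(ren)
  node 6: 0 child(ren)
  node 34: 0 child(ren)
  node 45: 1 child(ren)
  node 48: 0 child(ren)
Matching nodes: [6, 34, 48]
Count of leaf nodes: 3


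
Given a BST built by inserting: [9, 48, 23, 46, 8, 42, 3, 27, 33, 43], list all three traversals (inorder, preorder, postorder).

Tree insertion order: [9, 48, 23, 46, 8, 42, 3, 27, 33, 43]
Tree (level-order array): [9, 8, 48, 3, None, 23, None, None, None, None, 46, 42, None, 27, 43, None, 33]
Inorder (L, root, R): [3, 8, 9, 23, 27, 33, 42, 43, 46, 48]
Preorder (root, L, R): [9, 8, 3, 48, 23, 46, 42, 27, 33, 43]
Postorder (L, R, root): [3, 8, 33, 27, 43, 42, 46, 23, 48, 9]


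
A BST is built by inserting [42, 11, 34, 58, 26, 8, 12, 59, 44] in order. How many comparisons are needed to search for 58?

Search path for 58: 42 -> 58
Found: True
Comparisons: 2


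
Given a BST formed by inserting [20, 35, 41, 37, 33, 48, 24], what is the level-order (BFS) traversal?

Tree insertion order: [20, 35, 41, 37, 33, 48, 24]
Tree (level-order array): [20, None, 35, 33, 41, 24, None, 37, 48]
BFS from the root, enqueuing left then right child of each popped node:
  queue [20] -> pop 20, enqueue [35], visited so far: [20]
  queue [35] -> pop 35, enqueue [33, 41], visited so far: [20, 35]
  queue [33, 41] -> pop 33, enqueue [24], visited so far: [20, 35, 33]
  queue [41, 24] -> pop 41, enqueue [37, 48], visited so far: [20, 35, 33, 41]
  queue [24, 37, 48] -> pop 24, enqueue [none], visited so far: [20, 35, 33, 41, 24]
  queue [37, 48] -> pop 37, enqueue [none], visited so far: [20, 35, 33, 41, 24, 37]
  queue [48] -> pop 48, enqueue [none], visited so far: [20, 35, 33, 41, 24, 37, 48]
Result: [20, 35, 33, 41, 24, 37, 48]


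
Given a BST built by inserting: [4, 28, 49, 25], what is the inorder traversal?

Tree insertion order: [4, 28, 49, 25]
Tree (level-order array): [4, None, 28, 25, 49]
Inorder traversal: [4, 25, 28, 49]


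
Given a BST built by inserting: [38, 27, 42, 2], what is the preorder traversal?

Tree insertion order: [38, 27, 42, 2]
Tree (level-order array): [38, 27, 42, 2]
Preorder traversal: [38, 27, 2, 42]


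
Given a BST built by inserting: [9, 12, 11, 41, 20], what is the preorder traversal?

Tree insertion order: [9, 12, 11, 41, 20]
Tree (level-order array): [9, None, 12, 11, 41, None, None, 20]
Preorder traversal: [9, 12, 11, 41, 20]


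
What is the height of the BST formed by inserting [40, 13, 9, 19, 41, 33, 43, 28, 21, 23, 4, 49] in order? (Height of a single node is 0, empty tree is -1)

Insertion order: [40, 13, 9, 19, 41, 33, 43, 28, 21, 23, 4, 49]
Tree (level-order array): [40, 13, 41, 9, 19, None, 43, 4, None, None, 33, None, 49, None, None, 28, None, None, None, 21, None, None, 23]
Compute height bottom-up (empty subtree = -1):
  height(4) = 1 + max(-1, -1) = 0
  height(9) = 1 + max(0, -1) = 1
  height(23) = 1 + max(-1, -1) = 0
  height(21) = 1 + max(-1, 0) = 1
  height(28) = 1 + max(1, -1) = 2
  height(33) = 1 + max(2, -1) = 3
  height(19) = 1 + max(-1, 3) = 4
  height(13) = 1 + max(1, 4) = 5
  height(49) = 1 + max(-1, -1) = 0
  height(43) = 1 + max(-1, 0) = 1
  height(41) = 1 + max(-1, 1) = 2
  height(40) = 1 + max(5, 2) = 6
Height = 6


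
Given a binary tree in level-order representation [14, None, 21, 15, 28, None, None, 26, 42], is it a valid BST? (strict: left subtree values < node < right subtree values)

Level-order array: [14, None, 21, 15, 28, None, None, 26, 42]
Validate using subtree bounds (lo, hi): at each node, require lo < value < hi,
then recurse left with hi=value and right with lo=value.
Preorder trace (stopping at first violation):
  at node 14 with bounds (-inf, +inf): OK
  at node 21 with bounds (14, +inf): OK
  at node 15 with bounds (14, 21): OK
  at node 28 with bounds (21, +inf): OK
  at node 26 with bounds (21, 28): OK
  at node 42 with bounds (28, +inf): OK
No violation found at any node.
Result: Valid BST


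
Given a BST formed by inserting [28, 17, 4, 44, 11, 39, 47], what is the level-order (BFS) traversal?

Tree insertion order: [28, 17, 4, 44, 11, 39, 47]
Tree (level-order array): [28, 17, 44, 4, None, 39, 47, None, 11]
BFS from the root, enqueuing left then right child of each popped node:
  queue [28] -> pop 28, enqueue [17, 44], visited so far: [28]
  queue [17, 44] -> pop 17, enqueue [4], visited so far: [28, 17]
  queue [44, 4] -> pop 44, enqueue [39, 47], visited so far: [28, 17, 44]
  queue [4, 39, 47] -> pop 4, enqueue [11], visited so far: [28, 17, 44, 4]
  queue [39, 47, 11] -> pop 39, enqueue [none], visited so far: [28, 17, 44, 4, 39]
  queue [47, 11] -> pop 47, enqueue [none], visited so far: [28, 17, 44, 4, 39, 47]
  queue [11] -> pop 11, enqueue [none], visited so far: [28, 17, 44, 4, 39, 47, 11]
Result: [28, 17, 44, 4, 39, 47, 11]


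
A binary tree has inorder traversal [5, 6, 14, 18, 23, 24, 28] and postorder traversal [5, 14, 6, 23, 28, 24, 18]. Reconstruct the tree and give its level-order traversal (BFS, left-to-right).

Inorder:   [5, 6, 14, 18, 23, 24, 28]
Postorder: [5, 14, 6, 23, 28, 24, 18]
Algorithm: postorder visits root last, so walk postorder right-to-left;
each value is the root of the current inorder slice — split it at that
value, recurse on the right subtree first, then the left.
Recursive splits:
  root=18; inorder splits into left=[5, 6, 14], right=[23, 24, 28]
  root=24; inorder splits into left=[23], right=[28]
  root=28; inorder splits into left=[], right=[]
  root=23; inorder splits into left=[], right=[]
  root=6; inorder splits into left=[5], right=[14]
  root=14; inorder splits into left=[], right=[]
  root=5; inorder splits into left=[], right=[]
Reconstructed level-order: [18, 6, 24, 5, 14, 23, 28]


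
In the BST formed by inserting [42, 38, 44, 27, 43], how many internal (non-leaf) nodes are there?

Tree built from: [42, 38, 44, 27, 43]
Tree (level-order array): [42, 38, 44, 27, None, 43]
Rule: An internal node has at least one child.
Per-node child counts:
  node 42: 2 child(ren)
  node 38: 1 child(ren)
  node 27: 0 child(ren)
  node 44: 1 child(ren)
  node 43: 0 child(ren)
Matching nodes: [42, 38, 44]
Count of internal (non-leaf) nodes: 3


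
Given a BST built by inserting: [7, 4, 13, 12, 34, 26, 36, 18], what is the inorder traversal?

Tree insertion order: [7, 4, 13, 12, 34, 26, 36, 18]
Tree (level-order array): [7, 4, 13, None, None, 12, 34, None, None, 26, 36, 18]
Inorder traversal: [4, 7, 12, 13, 18, 26, 34, 36]


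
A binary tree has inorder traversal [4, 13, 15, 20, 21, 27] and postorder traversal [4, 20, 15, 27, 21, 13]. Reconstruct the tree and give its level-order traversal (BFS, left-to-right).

Inorder:   [4, 13, 15, 20, 21, 27]
Postorder: [4, 20, 15, 27, 21, 13]
Algorithm: postorder visits root last, so walk postorder right-to-left;
each value is the root of the current inorder slice — split it at that
value, recurse on the right subtree first, then the left.
Recursive splits:
  root=13; inorder splits into left=[4], right=[15, 20, 21, 27]
  root=21; inorder splits into left=[15, 20], right=[27]
  root=27; inorder splits into left=[], right=[]
  root=15; inorder splits into left=[], right=[20]
  root=20; inorder splits into left=[], right=[]
  root=4; inorder splits into left=[], right=[]
Reconstructed level-order: [13, 4, 21, 15, 27, 20]


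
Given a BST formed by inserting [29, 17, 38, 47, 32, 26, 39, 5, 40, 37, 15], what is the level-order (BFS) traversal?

Tree insertion order: [29, 17, 38, 47, 32, 26, 39, 5, 40, 37, 15]
Tree (level-order array): [29, 17, 38, 5, 26, 32, 47, None, 15, None, None, None, 37, 39, None, None, None, None, None, None, 40]
BFS from the root, enqueuing left then right child of each popped node:
  queue [29] -> pop 29, enqueue [17, 38], visited so far: [29]
  queue [17, 38] -> pop 17, enqueue [5, 26], visited so far: [29, 17]
  queue [38, 5, 26] -> pop 38, enqueue [32, 47], visited so far: [29, 17, 38]
  queue [5, 26, 32, 47] -> pop 5, enqueue [15], visited so far: [29, 17, 38, 5]
  queue [26, 32, 47, 15] -> pop 26, enqueue [none], visited so far: [29, 17, 38, 5, 26]
  queue [32, 47, 15] -> pop 32, enqueue [37], visited so far: [29, 17, 38, 5, 26, 32]
  queue [47, 15, 37] -> pop 47, enqueue [39], visited so far: [29, 17, 38, 5, 26, 32, 47]
  queue [15, 37, 39] -> pop 15, enqueue [none], visited so far: [29, 17, 38, 5, 26, 32, 47, 15]
  queue [37, 39] -> pop 37, enqueue [none], visited so far: [29, 17, 38, 5, 26, 32, 47, 15, 37]
  queue [39] -> pop 39, enqueue [40], visited so far: [29, 17, 38, 5, 26, 32, 47, 15, 37, 39]
  queue [40] -> pop 40, enqueue [none], visited so far: [29, 17, 38, 5, 26, 32, 47, 15, 37, 39, 40]
Result: [29, 17, 38, 5, 26, 32, 47, 15, 37, 39, 40]


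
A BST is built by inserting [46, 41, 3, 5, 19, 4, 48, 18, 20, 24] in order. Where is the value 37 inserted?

Starting tree (level order): [46, 41, 48, 3, None, None, None, None, 5, 4, 19, None, None, 18, 20, None, None, None, 24]
Insertion path: 46 -> 41 -> 3 -> 5 -> 19 -> 20 -> 24
Result: insert 37 as right child of 24
Final tree (level order): [46, 41, 48, 3, None, None, None, None, 5, 4, 19, None, None, 18, 20, None, None, None, 24, None, 37]


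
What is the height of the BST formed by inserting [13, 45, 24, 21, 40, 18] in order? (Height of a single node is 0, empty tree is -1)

Insertion order: [13, 45, 24, 21, 40, 18]
Tree (level-order array): [13, None, 45, 24, None, 21, 40, 18]
Compute height bottom-up (empty subtree = -1):
  height(18) = 1 + max(-1, -1) = 0
  height(21) = 1 + max(0, -1) = 1
  height(40) = 1 + max(-1, -1) = 0
  height(24) = 1 + max(1, 0) = 2
  height(45) = 1 + max(2, -1) = 3
  height(13) = 1 + max(-1, 3) = 4
Height = 4


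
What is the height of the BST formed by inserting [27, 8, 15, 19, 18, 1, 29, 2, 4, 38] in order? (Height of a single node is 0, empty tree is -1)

Insertion order: [27, 8, 15, 19, 18, 1, 29, 2, 4, 38]
Tree (level-order array): [27, 8, 29, 1, 15, None, 38, None, 2, None, 19, None, None, None, 4, 18]
Compute height bottom-up (empty subtree = -1):
  height(4) = 1 + max(-1, -1) = 0
  height(2) = 1 + max(-1, 0) = 1
  height(1) = 1 + max(-1, 1) = 2
  height(18) = 1 + max(-1, -1) = 0
  height(19) = 1 + max(0, -1) = 1
  height(15) = 1 + max(-1, 1) = 2
  height(8) = 1 + max(2, 2) = 3
  height(38) = 1 + max(-1, -1) = 0
  height(29) = 1 + max(-1, 0) = 1
  height(27) = 1 + max(3, 1) = 4
Height = 4


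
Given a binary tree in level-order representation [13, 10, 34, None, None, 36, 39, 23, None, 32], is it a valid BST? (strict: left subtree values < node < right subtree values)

Level-order array: [13, 10, 34, None, None, 36, 39, 23, None, 32]
Validate using subtree bounds (lo, hi): at each node, require lo < value < hi,
then recurse left with hi=value and right with lo=value.
Preorder trace (stopping at first violation):
  at node 13 with bounds (-inf, +inf): OK
  at node 10 with bounds (-inf, 13): OK
  at node 34 with bounds (13, +inf): OK
  at node 36 with bounds (13, 34): VIOLATION
Node 36 violates its bound: not (13 < 36 < 34).
Result: Not a valid BST


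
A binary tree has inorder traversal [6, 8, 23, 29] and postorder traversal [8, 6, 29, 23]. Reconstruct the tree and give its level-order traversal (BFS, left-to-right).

Inorder:   [6, 8, 23, 29]
Postorder: [8, 6, 29, 23]
Algorithm: postorder visits root last, so walk postorder right-to-left;
each value is the root of the current inorder slice — split it at that
value, recurse on the right subtree first, then the left.
Recursive splits:
  root=23; inorder splits into left=[6, 8], right=[29]
  root=29; inorder splits into left=[], right=[]
  root=6; inorder splits into left=[], right=[8]
  root=8; inorder splits into left=[], right=[]
Reconstructed level-order: [23, 6, 29, 8]


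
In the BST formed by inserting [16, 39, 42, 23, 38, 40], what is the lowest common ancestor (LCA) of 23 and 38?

Tree insertion order: [16, 39, 42, 23, 38, 40]
Tree (level-order array): [16, None, 39, 23, 42, None, 38, 40]
In a BST, the LCA of p=23, q=38 is the first node v on the
root-to-leaf path with p <= v <= q (go left if both < v, right if both > v).
Walk from root:
  at 16: both 23 and 38 > 16, go right
  at 39: both 23 and 38 < 39, go left
  at 23: 23 <= 23 <= 38, this is the LCA
LCA = 23


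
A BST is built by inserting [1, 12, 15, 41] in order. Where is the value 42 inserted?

Starting tree (level order): [1, None, 12, None, 15, None, 41]
Insertion path: 1 -> 12 -> 15 -> 41
Result: insert 42 as right child of 41
Final tree (level order): [1, None, 12, None, 15, None, 41, None, 42]


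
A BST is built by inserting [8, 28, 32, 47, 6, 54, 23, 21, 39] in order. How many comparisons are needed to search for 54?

Search path for 54: 8 -> 28 -> 32 -> 47 -> 54
Found: True
Comparisons: 5


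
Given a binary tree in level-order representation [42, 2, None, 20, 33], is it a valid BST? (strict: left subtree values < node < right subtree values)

Level-order array: [42, 2, None, 20, 33]
Validate using subtree bounds (lo, hi): at each node, require lo < value < hi,
then recurse left with hi=value and right with lo=value.
Preorder trace (stopping at first violation):
  at node 42 with bounds (-inf, +inf): OK
  at node 2 with bounds (-inf, 42): OK
  at node 20 with bounds (-inf, 2): VIOLATION
Node 20 violates its bound: not (-inf < 20 < 2).
Result: Not a valid BST


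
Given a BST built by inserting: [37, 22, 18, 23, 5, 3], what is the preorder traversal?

Tree insertion order: [37, 22, 18, 23, 5, 3]
Tree (level-order array): [37, 22, None, 18, 23, 5, None, None, None, 3]
Preorder traversal: [37, 22, 18, 5, 3, 23]


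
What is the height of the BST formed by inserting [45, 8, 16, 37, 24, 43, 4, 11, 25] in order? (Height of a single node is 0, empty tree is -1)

Insertion order: [45, 8, 16, 37, 24, 43, 4, 11, 25]
Tree (level-order array): [45, 8, None, 4, 16, None, None, 11, 37, None, None, 24, 43, None, 25]
Compute height bottom-up (empty subtree = -1):
  height(4) = 1 + max(-1, -1) = 0
  height(11) = 1 + max(-1, -1) = 0
  height(25) = 1 + max(-1, -1) = 0
  height(24) = 1 + max(-1, 0) = 1
  height(43) = 1 + max(-1, -1) = 0
  height(37) = 1 + max(1, 0) = 2
  height(16) = 1 + max(0, 2) = 3
  height(8) = 1 + max(0, 3) = 4
  height(45) = 1 + max(4, -1) = 5
Height = 5


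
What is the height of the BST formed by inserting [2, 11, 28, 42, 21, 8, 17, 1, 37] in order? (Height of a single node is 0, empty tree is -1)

Insertion order: [2, 11, 28, 42, 21, 8, 17, 1, 37]
Tree (level-order array): [2, 1, 11, None, None, 8, 28, None, None, 21, 42, 17, None, 37]
Compute height bottom-up (empty subtree = -1):
  height(1) = 1 + max(-1, -1) = 0
  height(8) = 1 + max(-1, -1) = 0
  height(17) = 1 + max(-1, -1) = 0
  height(21) = 1 + max(0, -1) = 1
  height(37) = 1 + max(-1, -1) = 0
  height(42) = 1 + max(0, -1) = 1
  height(28) = 1 + max(1, 1) = 2
  height(11) = 1 + max(0, 2) = 3
  height(2) = 1 + max(0, 3) = 4
Height = 4
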